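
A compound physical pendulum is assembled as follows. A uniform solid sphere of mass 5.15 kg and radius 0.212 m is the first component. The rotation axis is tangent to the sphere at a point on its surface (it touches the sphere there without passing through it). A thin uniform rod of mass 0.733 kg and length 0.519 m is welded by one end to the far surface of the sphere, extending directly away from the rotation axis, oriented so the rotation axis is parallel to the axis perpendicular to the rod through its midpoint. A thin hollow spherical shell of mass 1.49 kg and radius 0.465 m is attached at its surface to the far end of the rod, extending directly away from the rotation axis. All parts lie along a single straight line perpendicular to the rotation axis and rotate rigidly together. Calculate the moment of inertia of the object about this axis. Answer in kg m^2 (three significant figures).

3.85

Solid sphere: I_cm = (2/5)MR² = (2/5)(5.15)(0.212)² = 0.092585 kg m^2; centre at d = 0.212 m, so I = I_cm + Md² gives I = 0.092585 + (5.15)(0.212)² = 0.32405 kg m^2.
Thin rod: I_cm = (1/12)ML² = (1/12)(0.733)(0.519)² = 0.016453 kg m^2; centre at d = 0.212 + 0.212 + 0.2595 = 0.6835 m, so I = I_cm + Md² gives I = 0.016453 + (0.733)(0.6835)² = 0.35889 kg m^2.
Spherical shell: I_cm = (2/3)MR² = (2/3)(1.49)(0.465)² = 0.21478 kg m^2; centre at d = 0.212 + 0.212 + 0.2595 + 0.2595 + 0.465 = 1.408 m, so I = I_cm + Md² gives I = 0.21478 + (1.49)(1.408)² = 3.1687 kg m^2.
Total I = 0.32405 + 0.35889 + 3.1687 = 3.8516 kg m^2.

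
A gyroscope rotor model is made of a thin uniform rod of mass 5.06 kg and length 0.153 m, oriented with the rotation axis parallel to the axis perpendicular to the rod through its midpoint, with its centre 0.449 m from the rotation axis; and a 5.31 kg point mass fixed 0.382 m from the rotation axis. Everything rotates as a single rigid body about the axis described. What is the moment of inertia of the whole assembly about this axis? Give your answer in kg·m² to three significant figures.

Thin rod: I_cm = (1/12)ML² = (1/12)(5.06)(0.153)² = 0.0098708 kg·m²; centre at d = 0.449 m, so I = I_cm + Md² gives I = 0.0098708 + (5.06)(0.449)² = 1.03 kg·m².
Point mass: I_cm = 0; centre at d = 0.382 m, so I = I_cm + Md² gives I = 0 + (5.31)(0.382)² = 0.77486 kg·m².
Total I = 1.03 + 0.77486 = 1.8048 kg·m².

1.80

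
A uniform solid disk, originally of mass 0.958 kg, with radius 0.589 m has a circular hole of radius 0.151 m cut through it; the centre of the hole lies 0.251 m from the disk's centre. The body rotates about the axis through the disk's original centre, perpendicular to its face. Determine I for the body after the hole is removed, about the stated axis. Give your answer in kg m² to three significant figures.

Unpierced body about its centre: I₀ = (1/2)MR² = (1/2)(0.958)(0.589)² = 0.16618 kg m².
The removed disk has mass m = M·(r/R)² = (0.958)(0.151/0.589)² = 0.062963 kg (same uniform areal density).
Its moment of inertia about the rotation axis (parallel-axis theorem): I_hole = (1/2)mr² + md² = (1/2)(0.062963)(0.151)² + (0.062963)(0.251)² = 0.0046846 kg m².
Treating the hole as negative mass, I = I₀ − I_hole = 0.16618 − 0.0046846 = 0.16149 kg m².

0.161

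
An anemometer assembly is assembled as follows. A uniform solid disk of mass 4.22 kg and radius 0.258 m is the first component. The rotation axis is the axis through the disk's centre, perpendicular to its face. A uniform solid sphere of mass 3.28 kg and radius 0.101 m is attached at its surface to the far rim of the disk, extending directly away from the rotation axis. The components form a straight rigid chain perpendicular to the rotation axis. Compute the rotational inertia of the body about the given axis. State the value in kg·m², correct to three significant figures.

Solid disk: I_cm = (1/2)MR² = (1/2)(4.22)(0.258)² = 0.14045 kg·m²; axis through the centre, so I = 0.14045 kg·m².
Solid sphere: I_cm = (2/5)MR² = (2/5)(3.28)(0.101)² = 0.013384 kg·m²; centre at d = 0.258 + 0.101 = 0.359 m, so I = I_cm + Md² gives I = 0.013384 + (3.28)(0.359)² = 0.43611 kg·m².
Total I = 0.14045 + 0.43611 = 0.57656 kg·m².

0.577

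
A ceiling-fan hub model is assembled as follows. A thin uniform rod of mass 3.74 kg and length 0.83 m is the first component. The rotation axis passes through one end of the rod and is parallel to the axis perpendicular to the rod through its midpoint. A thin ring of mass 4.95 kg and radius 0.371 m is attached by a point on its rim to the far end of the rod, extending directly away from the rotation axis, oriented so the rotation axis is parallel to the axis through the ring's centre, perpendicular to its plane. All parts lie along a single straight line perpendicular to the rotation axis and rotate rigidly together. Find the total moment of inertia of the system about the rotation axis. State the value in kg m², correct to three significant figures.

Thin rod: I_cm = (1/12)ML² = (1/12)(3.74)(0.83)² = 0.21471 kg m²; centre at d = 0.415 m, so I = I_cm + Md² gives I = 0.21471 + (3.74)(0.415)² = 0.85883 kg m².
Thin ring: I_cm = MR² = (4.95)(0.371)² = 0.68132 kg m²; centre at d = 0.415 + 0.415 + 0.371 = 1.201 m, so I = I_cm + Md² gives I = 0.68132 + (4.95)(1.201)² = 7.8212 kg m².
Total I = 0.85883 + 7.8212 = 8.68 kg m².

8.68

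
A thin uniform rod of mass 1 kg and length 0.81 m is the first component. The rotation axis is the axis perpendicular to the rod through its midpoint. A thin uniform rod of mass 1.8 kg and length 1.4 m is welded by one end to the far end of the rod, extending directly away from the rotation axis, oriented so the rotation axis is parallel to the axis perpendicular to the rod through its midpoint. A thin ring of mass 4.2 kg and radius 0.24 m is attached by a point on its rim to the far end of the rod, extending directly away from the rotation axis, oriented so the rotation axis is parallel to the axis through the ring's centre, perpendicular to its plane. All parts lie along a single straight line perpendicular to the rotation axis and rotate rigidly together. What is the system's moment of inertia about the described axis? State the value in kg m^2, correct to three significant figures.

20.4

Thin rod: I_cm = (1/12)ML² = (1/12)(1)(0.81)² = 0.054675 kg m^2; axis through the centre, so I = 0.054675 kg m^2.
Thin rod: I_cm = (1/12)ML² = (1/12)(1.8)(1.4)² = 0.294 kg m^2; centre at d = 0.405 + 0.7 = 1.105 m, so I = I_cm + Md² gives I = 0.294 + (1.8)(1.105)² = 2.4918 kg m^2.
Thin ring: I_cm = MR² = (4.2)(0.24)² = 0.24192 kg m^2; centre at d = 0.405 + 0.7 + 0.7 + 0.24 = 2.045 m, so I = I_cm + Md² gives I = 0.24192 + (4.2)(2.045)² = 17.806 kg m^2.
Total I = 0.054675 + 2.4918 + 17.806 = 20.353 kg m^2.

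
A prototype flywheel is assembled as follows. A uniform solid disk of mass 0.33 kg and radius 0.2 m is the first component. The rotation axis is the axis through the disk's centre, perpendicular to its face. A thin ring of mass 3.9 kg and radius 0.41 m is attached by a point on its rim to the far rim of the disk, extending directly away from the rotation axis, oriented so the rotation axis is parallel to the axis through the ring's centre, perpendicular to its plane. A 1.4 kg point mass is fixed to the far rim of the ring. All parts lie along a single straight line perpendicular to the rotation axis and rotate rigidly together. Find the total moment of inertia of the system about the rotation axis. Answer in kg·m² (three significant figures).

3.57

Solid disk: I_cm = (1/2)MR² = (1/2)(0.33)(0.2)² = 0.0066 kg·m²; axis through the centre, so I = 0.0066 kg·m².
Thin ring: I_cm = MR² = (3.9)(0.41)² = 0.65559 kg·m²; centre at d = 0.2 + 0.41 = 0.61 m, so I = I_cm + Md² gives I = 0.65559 + (3.9)(0.61)² = 2.1068 kg·m².
Point mass: I_cm = 0; centre at d = 0.2 + 0.41 + 0.41 = 1.02 m, so I = I_cm + Md² gives I = 0 + (1.4)(1.02)² = 1.4566 kg·m².
Total I = 0.0066 + 2.1068 + 1.4566 = 3.5699 kg·m².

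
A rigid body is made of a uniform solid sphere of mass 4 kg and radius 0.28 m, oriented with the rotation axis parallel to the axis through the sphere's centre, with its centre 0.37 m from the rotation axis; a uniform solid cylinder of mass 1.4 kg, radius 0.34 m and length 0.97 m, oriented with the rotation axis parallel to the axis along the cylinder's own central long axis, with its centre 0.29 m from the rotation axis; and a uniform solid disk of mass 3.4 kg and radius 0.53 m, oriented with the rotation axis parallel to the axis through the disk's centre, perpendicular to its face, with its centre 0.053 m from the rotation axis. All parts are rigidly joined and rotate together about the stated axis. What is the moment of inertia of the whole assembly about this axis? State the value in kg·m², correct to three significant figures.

1.36

Solid sphere: I_cm = (2/5)MR² = (2/5)(4)(0.28)² = 0.12544 kg·m²; centre at d = 0.37 m, so I = I_cm + Md² gives I = 0.12544 + (4)(0.37)² = 0.67304 kg·m².
Solid cylinder: I_cm = (1/2)MR² = (1/2)(1.4)(0.34)² = 0.08092 kg·m²; centre at d = 0.29 m, so I = I_cm + Md² gives I = 0.08092 + (1.4)(0.29)² = 0.19866 kg·m².
Solid disk: I_cm = (1/2)MR² = (1/2)(3.4)(0.53)² = 0.47753 kg·m²; centre at d = 0.053 m, so I = I_cm + Md² gives I = 0.47753 + (3.4)(0.053)² = 0.48708 kg·m².
Total I = 0.67304 + 0.19866 + 0.48708 = 1.3588 kg·m².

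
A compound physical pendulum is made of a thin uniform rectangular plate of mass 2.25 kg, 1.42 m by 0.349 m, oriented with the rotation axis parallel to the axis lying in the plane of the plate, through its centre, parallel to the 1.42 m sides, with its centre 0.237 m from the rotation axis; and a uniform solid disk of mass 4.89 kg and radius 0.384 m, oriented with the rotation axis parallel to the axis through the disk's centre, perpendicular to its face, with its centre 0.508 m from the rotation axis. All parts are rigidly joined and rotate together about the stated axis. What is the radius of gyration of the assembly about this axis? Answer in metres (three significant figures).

Rectangular plate: I_cm = (1/12)Mb² = (1/12)(2.25)(0.349)² = 0.022838 kg m²; centre at d = 0.237 m, so I = I_cm + Md² gives I = 0.022838 + (2.25)(0.237)² = 0.14922 kg m².
Solid disk: I_cm = (1/2)MR² = (1/2)(4.89)(0.384)² = 0.36053 kg m²; centre at d = 0.508 m, so I = I_cm + Md² gives I = 0.36053 + (4.89)(0.508)² = 1.6225 kg m².
Total I = 1.7717 kg m²; total mass M = 7.14 kg.
k = √(I/M) = √(1.7717/7.14) = 0.49813 m.

0.498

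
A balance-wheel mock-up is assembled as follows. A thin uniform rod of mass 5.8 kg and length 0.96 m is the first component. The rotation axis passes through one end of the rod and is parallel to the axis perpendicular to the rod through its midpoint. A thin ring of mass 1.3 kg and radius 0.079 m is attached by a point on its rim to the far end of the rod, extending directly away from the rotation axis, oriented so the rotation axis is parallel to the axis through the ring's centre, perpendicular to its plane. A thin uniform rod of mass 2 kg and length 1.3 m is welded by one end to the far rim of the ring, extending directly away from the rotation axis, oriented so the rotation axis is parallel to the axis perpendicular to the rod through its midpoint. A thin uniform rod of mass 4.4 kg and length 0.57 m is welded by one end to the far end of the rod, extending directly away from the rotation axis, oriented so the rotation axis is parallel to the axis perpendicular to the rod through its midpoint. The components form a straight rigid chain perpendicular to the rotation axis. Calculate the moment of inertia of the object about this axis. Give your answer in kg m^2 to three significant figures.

42.0

Thin rod: I_cm = (1/12)ML² = (1/12)(5.8)(0.96)² = 0.44544 kg m^2; centre at d = 0.48 m, so the parallel axis theorem gives I = 0.44544 + (5.8)(0.48)² = 1.7818 kg m^2.
Thin ring: I_cm = MR² = (1.3)(0.079)² = 0.0081133 kg m^2; centre at d = 0.48 + 0.48 + 0.079 = 1.039 m, so the parallel axis theorem gives I = 0.0081133 + (1.3)(1.039)² = 1.4115 kg m^2.
Thin rod: I_cm = (1/12)ML² = (1/12)(2)(1.3)² = 0.28167 kg m^2; centre at d = 0.48 + 0.48 + 0.079 + 0.079 + 0.65 = 1.768 m, so the parallel axis theorem gives I = 0.28167 + (2)(1.768)² = 6.5333 kg m^2.
Thin rod: I_cm = (1/12)ML² = (1/12)(4.4)(0.57)² = 0.11913 kg m^2; centre at d = 0.48 + 0.48 + 0.079 + 0.079 + 0.65 + 0.65 + 0.285 = 2.703 m, so the parallel axis theorem gives I = 0.11913 + (4.4)(2.703)² = 32.266 kg m^2.
Total I = 1.7818 + 1.4115 + 6.5333 + 32.266 = 41.993 kg m^2.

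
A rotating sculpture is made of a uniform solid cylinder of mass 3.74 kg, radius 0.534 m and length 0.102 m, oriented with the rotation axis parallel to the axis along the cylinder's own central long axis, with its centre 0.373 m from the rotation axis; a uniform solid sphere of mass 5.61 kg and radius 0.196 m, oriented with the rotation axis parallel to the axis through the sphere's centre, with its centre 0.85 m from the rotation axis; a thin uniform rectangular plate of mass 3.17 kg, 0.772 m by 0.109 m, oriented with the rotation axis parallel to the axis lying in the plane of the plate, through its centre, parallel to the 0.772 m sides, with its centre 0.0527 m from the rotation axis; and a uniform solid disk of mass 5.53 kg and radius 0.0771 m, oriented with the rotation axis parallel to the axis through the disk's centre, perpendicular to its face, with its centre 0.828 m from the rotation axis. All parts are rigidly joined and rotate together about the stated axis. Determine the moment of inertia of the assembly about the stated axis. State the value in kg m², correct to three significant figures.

Solid cylinder: I_cm = (1/2)MR² = (1/2)(3.74)(0.534)² = 0.53324 kg m²; centre at d = 0.373 m, so I = I_cm + Md² gives I = 0.53324 + (3.74)(0.373)² = 1.0536 kg m².
Solid sphere: I_cm = (2/5)MR² = (2/5)(5.61)(0.196)² = 0.086206 kg m²; centre at d = 0.85 m, so I = I_cm + Md² gives I = 0.086206 + (5.61)(0.85)² = 4.1394 kg m².
Rectangular plate: I_cm = (1/12)Mb² = (1/12)(3.17)(0.109)² = 0.0031386 kg m²; centre at d = 0.0527 m, so I = I_cm + Md² gives I = 0.0031386 + (3.17)(0.0527)² = 0.011943 kg m².
Solid disk: I_cm = (1/2)MR² = (1/2)(5.53)(0.0771)² = 0.016436 kg m²; centre at d = 0.828 m, so I = I_cm + Md² gives I = 0.016436 + (5.53)(0.828)² = 3.8077 kg m².
Total I = 1.0536 + 4.1394 + 0.011943 + 3.8077 = 9.0127 kg m².

9.01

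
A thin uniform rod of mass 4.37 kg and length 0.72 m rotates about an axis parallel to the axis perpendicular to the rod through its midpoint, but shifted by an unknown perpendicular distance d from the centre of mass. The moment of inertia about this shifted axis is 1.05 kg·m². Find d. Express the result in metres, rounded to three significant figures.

0.444

About the centre-of-mass axis, I_cm = (1/12)ML² = (1/12)(4.37)(0.72)² = 0.18878 kg·m².
Parallel axis theorem: I = I_cm + Md², so Md² = 1.05 − 0.18878 = 0.86122 kg·m².
d = √(0.86122 / 4.37) = 0.44393 m.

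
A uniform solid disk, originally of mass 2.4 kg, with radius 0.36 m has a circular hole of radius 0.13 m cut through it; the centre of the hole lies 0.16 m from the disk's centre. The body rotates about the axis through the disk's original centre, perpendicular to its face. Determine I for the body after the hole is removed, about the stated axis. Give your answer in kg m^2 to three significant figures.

0.145

Unpierced body about its centre: I₀ = (1/2)MR² = (1/2)(2.4)(0.36)² = 0.15552 kg m^2.
The removed disk has mass m = M·(r/R)² = (2.4)(0.13/0.36)² = 0.31296 kg (same uniform areal density).
Its moment of inertia about the rotation axis (parallel-axis theorem): I_hole = (1/2)mr² + md² = (1/2)(0.31296)(0.13)² + (0.31296)(0.16)² = 0.010656 kg m^2.
Treating the hole as negative mass, I = I₀ − I_hole = 0.15552 − 0.010656 = 0.14486 kg m^2.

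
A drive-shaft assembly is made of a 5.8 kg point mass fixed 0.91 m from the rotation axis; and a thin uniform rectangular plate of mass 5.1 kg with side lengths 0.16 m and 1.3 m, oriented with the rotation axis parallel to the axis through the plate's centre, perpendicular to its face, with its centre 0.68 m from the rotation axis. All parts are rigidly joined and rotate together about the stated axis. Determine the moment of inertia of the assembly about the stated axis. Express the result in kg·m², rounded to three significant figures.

Point mass: I_cm = 0; centre at d = 0.91 m, so I = I_cm + Md² gives I = 0 + (5.8)(0.91)² = 4.803 kg·m².
Rectangular plate: I_cm = (1/12)M(a²+b²) = (1/12)(5.1)[(0.16)² + (1.3)²] = 0.72913 kg·m²; centre at d = 0.68 m, so I = I_cm + Md² gives I = 0.72913 + (5.1)(0.68)² = 3.0874 kg·m².
Total I = 4.803 + 3.0874 = 7.8903 kg·m².

7.89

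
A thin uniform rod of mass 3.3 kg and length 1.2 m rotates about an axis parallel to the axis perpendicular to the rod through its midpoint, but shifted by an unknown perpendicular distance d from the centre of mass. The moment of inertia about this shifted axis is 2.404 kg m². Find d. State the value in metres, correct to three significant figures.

0.780

About the centre-of-mass axis, I_cm = (1/12)ML² = (1/12)(3.3)(1.2)² = 0.396 kg m².
Parallel axis theorem: I = I_cm + Md², so Md² = 2.404 − 0.396 = 2.008 kg m².
d = √(2.008 / 3.3) = 0.78005 m.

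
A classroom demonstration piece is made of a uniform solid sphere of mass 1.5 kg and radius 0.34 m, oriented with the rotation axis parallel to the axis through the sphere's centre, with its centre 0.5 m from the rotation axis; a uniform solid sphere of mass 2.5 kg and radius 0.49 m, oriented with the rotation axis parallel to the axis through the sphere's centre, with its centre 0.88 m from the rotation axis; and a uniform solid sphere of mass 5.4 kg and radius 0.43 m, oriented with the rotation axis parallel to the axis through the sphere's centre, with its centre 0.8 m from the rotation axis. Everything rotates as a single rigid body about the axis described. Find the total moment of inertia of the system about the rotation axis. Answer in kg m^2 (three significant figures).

6.48

Solid sphere: I_cm = (2/5)MR² = (2/5)(1.5)(0.34)² = 0.06936 kg m^2; centre at d = 0.5 m, so I = I_cm + Md² gives I = 0.06936 + (1.5)(0.5)² = 0.44436 kg m^2.
Solid sphere: I_cm = (2/5)MR² = (2/5)(2.5)(0.49)² = 0.2401 kg m^2; centre at d = 0.88 m, so I = I_cm + Md² gives I = 0.2401 + (2.5)(0.88)² = 2.1761 kg m^2.
Solid sphere: I_cm = (2/5)MR² = (2/5)(5.4)(0.43)² = 0.39938 kg m^2; centre at d = 0.8 m, so I = I_cm + Md² gives I = 0.39938 + (5.4)(0.8)² = 3.8554 kg m^2.
Total I = 0.44436 + 2.1761 + 3.8554 = 6.4758 kg m^2.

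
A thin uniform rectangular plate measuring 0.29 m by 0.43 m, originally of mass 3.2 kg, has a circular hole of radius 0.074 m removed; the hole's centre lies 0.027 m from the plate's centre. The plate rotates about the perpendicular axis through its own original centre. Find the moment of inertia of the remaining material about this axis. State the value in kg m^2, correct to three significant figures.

Unpierced body about its centre: I₀ = (1/12)M(a²+b²) = (1/12)(3.2)[(0.29)² + (0.43)²] = 0.071733 kg m^2.
The removed disk has mass m = M·πr²/(ab) = (3.2)·π(0.074)²/(0.29·0.43) = 0.44147 kg (same uniform areal density).
Its moment of inertia about the rotation axis (parallel-axis theorem): I_hole = (1/2)mr² + md² = (1/2)(0.44147)(0.074)² + (0.44147)(0.027)² = 0.0015306 kg m^2.
Treating the hole as negative mass, I = I₀ − I_hole = 0.071733 − 0.0015306 = 0.070203 kg m^2.

0.0702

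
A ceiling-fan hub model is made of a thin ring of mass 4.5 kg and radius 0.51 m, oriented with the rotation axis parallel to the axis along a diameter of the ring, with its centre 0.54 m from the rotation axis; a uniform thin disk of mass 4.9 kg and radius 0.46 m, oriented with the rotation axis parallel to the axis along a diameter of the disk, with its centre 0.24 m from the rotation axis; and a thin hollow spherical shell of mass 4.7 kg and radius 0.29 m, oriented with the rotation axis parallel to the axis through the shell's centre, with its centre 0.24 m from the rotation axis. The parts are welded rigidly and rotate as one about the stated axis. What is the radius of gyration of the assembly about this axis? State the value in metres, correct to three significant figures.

Thin ring: I_cm = (1/2)MR² = (1/2)(4.5)(0.51)² = 0.58522 kg m^2; centre at d = 0.54 m, so I = I_cm + Md² gives I = 0.58522 + (4.5)(0.54)² = 1.8974 kg m^2.
Thin disk: I_cm = (1/4)MR² = (1/4)(4.9)(0.46)² = 0.25921 kg m^2; centre at d = 0.24 m, so I = I_cm + Md² gives I = 0.25921 + (4.9)(0.24)² = 0.54145 kg m^2.
Spherical shell: I_cm = (2/3)MR² = (2/3)(4.7)(0.29)² = 0.26351 kg m^2; centre at d = 0.24 m, so I = I_cm + Md² gives I = 0.26351 + (4.7)(0.24)² = 0.53423 kg m^2.
Total I = 2.9731 kg m^2; total mass M = 14.1 kg.
k = √(I/M) = √(2.9731/14.1) = 0.45919 m.

0.459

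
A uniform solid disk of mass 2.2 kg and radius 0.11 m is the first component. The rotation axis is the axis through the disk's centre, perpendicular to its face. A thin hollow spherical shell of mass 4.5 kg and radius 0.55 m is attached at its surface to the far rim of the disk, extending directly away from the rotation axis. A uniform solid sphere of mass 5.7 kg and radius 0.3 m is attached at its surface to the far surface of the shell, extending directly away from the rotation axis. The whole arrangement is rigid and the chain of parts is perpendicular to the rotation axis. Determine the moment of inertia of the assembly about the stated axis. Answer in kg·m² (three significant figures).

16.1

Solid disk: I_cm = (1/2)MR² = (1/2)(2.2)(0.11)² = 0.01331 kg·m²; axis through the centre, so I = 0.01331 kg·m².
Spherical shell: I_cm = (2/3)MR² = (2/3)(4.5)(0.55)² = 0.9075 kg·m²; centre at d = 0.11 + 0.55 = 0.66 m, so the parallel axis theorem gives I = 0.9075 + (4.5)(0.66)² = 2.8677 kg·m².
Solid sphere: I_cm = (2/5)MR² = (2/5)(5.7)(0.3)² = 0.2052 kg·m²; centre at d = 0.11 + 0.55 + 0.55 + 0.3 = 1.51 m, so the parallel axis theorem gives I = 0.2052 + (5.7)(1.51)² = 13.202 kg·m².
Total I = 0.01331 + 2.8677 + 13.202 = 16.083 kg·m².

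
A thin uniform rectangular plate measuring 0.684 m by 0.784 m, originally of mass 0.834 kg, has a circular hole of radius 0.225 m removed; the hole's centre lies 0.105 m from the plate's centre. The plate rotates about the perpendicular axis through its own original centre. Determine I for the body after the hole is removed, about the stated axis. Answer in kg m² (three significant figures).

0.0662

Unpierced body about its centre: I₀ = (1/12)M(a²+b²) = (1/12)(0.834)[(0.684)² + (0.784)²] = 0.075235 kg m².
The removed disk has mass m = M·πr²/(ab) = (0.834)·π(0.225)²/(0.684·0.784) = 0.24735 kg (same uniform areal density).
Its moment of inertia about the rotation axis (parallel-axis theorem): I_hole = (1/2)mr² + md² = (1/2)(0.24735)(0.225)² + (0.24735)(0.105)² = 0.008988 kg m².
Treating the hole as negative mass, I = I₀ − I_hole = 0.075235 − 0.008988 = 0.066247 kg m².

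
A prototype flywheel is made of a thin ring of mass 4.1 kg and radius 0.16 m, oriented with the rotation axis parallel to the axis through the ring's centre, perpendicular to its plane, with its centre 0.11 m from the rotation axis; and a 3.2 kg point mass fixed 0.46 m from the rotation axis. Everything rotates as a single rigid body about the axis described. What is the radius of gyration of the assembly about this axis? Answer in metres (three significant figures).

0.338

Thin ring: I_cm = MR² = (4.1)(0.16)² = 0.10496 kg m^2; centre at d = 0.11 m, so the parallel axis theorem gives I = 0.10496 + (4.1)(0.11)² = 0.15457 kg m^2.
Point mass: I_cm = 0; centre at d = 0.46 m, so the parallel axis theorem gives I = 0 + (3.2)(0.46)² = 0.67712 kg m^2.
Total I = 0.83169 kg m^2; total mass M = 7.3 kg.
k = √(I/M) = √(0.83169/7.3) = 0.33754 m.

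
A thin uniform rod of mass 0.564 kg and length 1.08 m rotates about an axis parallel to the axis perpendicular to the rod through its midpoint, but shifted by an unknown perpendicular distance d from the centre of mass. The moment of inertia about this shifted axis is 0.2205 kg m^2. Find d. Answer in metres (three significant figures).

0.542

About the centre-of-mass axis, I_cm = (1/12)ML² = (1/12)(0.564)(1.08)² = 0.054821 kg m^2.
Parallel axis theorem: I = I_cm + Md², so Md² = 0.2205 − 0.054821 = 0.16568 kg m^2.
d = √(0.16568 / 0.564) = 0.54199 m.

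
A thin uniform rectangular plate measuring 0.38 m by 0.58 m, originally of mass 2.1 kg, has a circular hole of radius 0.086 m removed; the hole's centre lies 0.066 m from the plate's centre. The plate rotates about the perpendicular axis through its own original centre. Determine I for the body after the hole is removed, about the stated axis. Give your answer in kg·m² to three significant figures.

0.0824

Unpierced body about its centre: I₀ = (1/12)M(a²+b²) = (1/12)(2.1)[(0.38)² + (0.58)²] = 0.08414 kg·m².
The removed disk has mass m = M·πr²/(ab) = (2.1)·π(0.086)²/(0.38·0.58) = 0.22139 kg (same uniform areal density).
Its moment of inertia about the rotation axis (parallel-axis theorem): I_hole = (1/2)mr² + md² = (1/2)(0.22139)(0.086)² + (0.22139)(0.066)² = 0.0017831 kg·m².
Treating the hole as negative mass, I = I₀ − I_hole = 0.08414 − 0.0017831 = 0.082357 kg·m².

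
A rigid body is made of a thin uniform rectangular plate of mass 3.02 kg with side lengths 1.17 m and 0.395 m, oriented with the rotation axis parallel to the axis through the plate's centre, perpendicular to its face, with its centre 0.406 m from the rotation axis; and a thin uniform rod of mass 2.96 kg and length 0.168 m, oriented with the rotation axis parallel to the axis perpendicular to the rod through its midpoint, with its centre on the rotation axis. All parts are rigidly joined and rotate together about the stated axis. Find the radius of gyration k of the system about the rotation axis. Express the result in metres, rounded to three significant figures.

0.385

Rectangular plate: I_cm = (1/12)M(a²+b²) = (1/12)(3.02)[(1.17)² + (0.395)²] = 0.38377 kg m^2; centre at d = 0.406 m, so I = I_cm + Md² gives I = 0.38377 + (3.02)(0.406)² = 0.88158 kg m^2.
Thin rod: I_cm = (1/12)ML² = (1/12)(2.96)(0.168)² = 0.0069619 kg m^2; axis through the centre, so I = 0.0069619 kg m^2.
Total I = 0.88854 kg m^2; total mass M = 5.98 kg.
k = √(I/M) = √(0.88854/5.98) = 0.38547 m.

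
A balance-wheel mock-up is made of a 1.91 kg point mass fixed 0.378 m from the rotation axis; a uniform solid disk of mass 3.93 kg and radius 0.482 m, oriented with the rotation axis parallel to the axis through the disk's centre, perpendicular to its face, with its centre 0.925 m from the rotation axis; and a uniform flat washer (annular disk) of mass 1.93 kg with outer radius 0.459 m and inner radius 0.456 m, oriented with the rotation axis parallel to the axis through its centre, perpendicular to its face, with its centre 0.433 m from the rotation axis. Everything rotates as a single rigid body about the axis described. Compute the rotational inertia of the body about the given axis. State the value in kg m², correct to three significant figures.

Point mass: I_cm = 0; centre at d = 0.378 m, so the parallel axis theorem gives I = 0 + (1.91)(0.378)² = 0.27291 kg m².
Solid disk: I_cm = (1/2)MR² = (1/2)(3.93)(0.482)² = 0.45652 kg m²; centre at d = 0.925 m, so the parallel axis theorem gives I = 0.45652 + (3.93)(0.925)² = 3.8191 kg m².
Annular disk: I_cm = (1/2)M(R²+r²) = (1/2)(1.93)[(0.459)² + (0.456)²] = 0.40397 kg m²; centre at d = 0.433 m, so the parallel axis theorem gives I = 0.40397 + (1.93)(0.433)² = 0.76582 kg m².
Total I = 0.27291 + 3.8191 + 0.76582 = 4.8579 kg m².

4.86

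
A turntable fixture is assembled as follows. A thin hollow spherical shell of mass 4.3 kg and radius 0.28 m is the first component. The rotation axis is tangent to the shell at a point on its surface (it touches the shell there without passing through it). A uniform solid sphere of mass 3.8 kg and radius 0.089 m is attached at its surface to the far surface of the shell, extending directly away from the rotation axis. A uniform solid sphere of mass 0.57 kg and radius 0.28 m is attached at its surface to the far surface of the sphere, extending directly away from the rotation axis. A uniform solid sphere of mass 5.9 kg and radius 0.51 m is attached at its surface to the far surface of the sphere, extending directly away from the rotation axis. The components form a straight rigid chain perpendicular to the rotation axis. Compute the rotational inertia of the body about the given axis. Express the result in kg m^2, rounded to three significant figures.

22.7

Spherical shell: I_cm = (2/3)MR² = (2/3)(4.3)(0.28)² = 0.22475 kg m^2; centre at d = 0.28 m, so the parallel axis theorem gives I = 0.22475 + (4.3)(0.28)² = 0.56187 kg m^2.
Solid sphere: I_cm = (2/5)MR² = (2/5)(3.8)(0.089)² = 0.01204 kg m^2; centre at d = 0.28 + 0.28 + 0.089 = 0.649 m, so the parallel axis theorem gives I = 0.01204 + (3.8)(0.649)² = 1.6126 kg m^2.
Solid sphere: I_cm = (2/5)MR² = (2/5)(0.57)(0.28)² = 0.017875 kg m^2; centre at d = 0.28 + 0.28 + 0.089 + 0.089 + 0.28 = 1.018 m, so the parallel axis theorem gives I = 0.017875 + (0.57)(1.018)² = 0.60858 kg m^2.
Solid sphere: I_cm = (2/5)MR² = (2/5)(5.9)(0.51)² = 0.61384 kg m^2; centre at d = 0.28 + 0.28 + 0.089 + 0.089 + 0.28 + 0.28 + 0.51 = 1.808 m, so the parallel axis theorem gives I = 0.61384 + (5.9)(1.808)² = 19.9 kg m^2.
Total I = 0.56187 + 1.6126 + 0.60858 + 19.9 = 22.683 kg m^2.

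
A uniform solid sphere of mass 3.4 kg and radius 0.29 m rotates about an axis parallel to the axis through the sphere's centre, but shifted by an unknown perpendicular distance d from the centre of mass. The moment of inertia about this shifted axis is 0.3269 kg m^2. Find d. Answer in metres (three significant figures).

0.250

About the centre-of-mass axis, I_cm = (2/5)MR² = (2/5)(3.4)(0.29)² = 0.11438 kg m^2.
Parallel axis theorem: I = I_cm + Md², so Md² = 0.3269 − 0.11438 = 0.21252 kg m^2.
d = √(0.21252 / 3.4) = 0.25001 m.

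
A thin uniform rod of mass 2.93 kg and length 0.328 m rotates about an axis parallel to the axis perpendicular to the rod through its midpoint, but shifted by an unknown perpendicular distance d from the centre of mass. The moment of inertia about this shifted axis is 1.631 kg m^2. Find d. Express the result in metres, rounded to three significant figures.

0.740

About the centre-of-mass axis, I_cm = (1/12)ML² = (1/12)(2.93)(0.328)² = 0.026268 kg m^2.
Parallel axis theorem: I = I_cm + Md², so Md² = 1.631 − 0.026268 = 1.6047 kg m^2.
d = √(1.6047 / 2.93) = 0.74006 m.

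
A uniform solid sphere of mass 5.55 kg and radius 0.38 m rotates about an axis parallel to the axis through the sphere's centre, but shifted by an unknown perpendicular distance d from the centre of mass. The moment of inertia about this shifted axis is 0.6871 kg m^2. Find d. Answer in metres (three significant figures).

0.257

About the centre-of-mass axis, I_cm = (2/5)MR² = (2/5)(5.55)(0.38)² = 0.32057 kg m^2.
Parallel axis theorem: I = I_cm + Md², so Md² = 0.6871 − 0.32057 = 0.36653 kg m^2.
d = √(0.36653 / 5.55) = 0.25699 m.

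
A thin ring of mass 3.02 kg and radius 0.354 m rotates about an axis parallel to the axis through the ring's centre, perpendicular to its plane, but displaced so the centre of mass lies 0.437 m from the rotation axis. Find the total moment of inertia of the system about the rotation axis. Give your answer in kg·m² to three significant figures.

0.955

I_cm = MR² = (3.02)(0.354)² = 0.37845 kg·m²; centre at d = 0.437 m, so the parallel axis theorem gives I = 0.37845 + (3.02)(0.437)² = 0.95518 kg·m².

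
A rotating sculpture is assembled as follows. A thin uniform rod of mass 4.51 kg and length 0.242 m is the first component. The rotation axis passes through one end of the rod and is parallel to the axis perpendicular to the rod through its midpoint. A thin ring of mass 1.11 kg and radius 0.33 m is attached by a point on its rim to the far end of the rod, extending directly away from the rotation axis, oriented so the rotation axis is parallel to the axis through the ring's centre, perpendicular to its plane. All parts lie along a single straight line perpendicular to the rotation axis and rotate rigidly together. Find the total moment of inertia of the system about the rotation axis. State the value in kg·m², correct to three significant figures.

0.572

Thin rod: I_cm = (1/12)ML² = (1/12)(4.51)(0.242)² = 0.02201 kg·m²; centre at d = 0.121 m, so the parallel axis theorem gives I = 0.02201 + (4.51)(0.121)² = 0.088041 kg·m².
Thin ring: I_cm = MR² = (1.11)(0.33)² = 0.12088 kg·m²; centre at d = 0.121 + 0.121 + 0.33 = 0.572 m, so the parallel axis theorem gives I = 0.12088 + (1.11)(0.572)² = 0.48405 kg·m².
Total I = 0.088041 + 0.48405 = 0.57209 kg·m².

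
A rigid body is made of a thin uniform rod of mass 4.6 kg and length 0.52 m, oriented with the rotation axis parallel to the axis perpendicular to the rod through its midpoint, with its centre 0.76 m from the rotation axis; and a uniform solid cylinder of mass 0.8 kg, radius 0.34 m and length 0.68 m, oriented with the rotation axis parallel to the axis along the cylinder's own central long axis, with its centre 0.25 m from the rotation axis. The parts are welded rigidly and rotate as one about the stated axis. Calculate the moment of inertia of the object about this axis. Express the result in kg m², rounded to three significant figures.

Thin rod: I_cm = (1/12)ML² = (1/12)(4.6)(0.52)² = 0.10365 kg m²; centre at d = 0.76 m, so the parallel axis theorem gives I = 0.10365 + (4.6)(0.76)² = 2.7606 kg m².
Solid cylinder: I_cm = (1/2)MR² = (1/2)(0.8)(0.34)² = 0.04624 kg m²; centre at d = 0.25 m, so the parallel axis theorem gives I = 0.04624 + (0.8)(0.25)² = 0.09624 kg m².
Total I = 2.7606 + 0.09624 = 2.8569 kg m².

2.86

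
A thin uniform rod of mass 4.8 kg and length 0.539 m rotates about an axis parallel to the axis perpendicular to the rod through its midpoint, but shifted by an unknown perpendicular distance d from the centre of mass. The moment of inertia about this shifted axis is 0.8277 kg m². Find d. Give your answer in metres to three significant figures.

About the centre-of-mass axis, I_cm = (1/12)ML² = (1/12)(4.8)(0.539)² = 0.11621 kg m².
Parallel axis theorem: I = I_cm + Md², so Md² = 0.8277 − 0.11621 = 0.71149 kg m².
d = √(0.71149 / 4.8) = 0.385 m.

0.385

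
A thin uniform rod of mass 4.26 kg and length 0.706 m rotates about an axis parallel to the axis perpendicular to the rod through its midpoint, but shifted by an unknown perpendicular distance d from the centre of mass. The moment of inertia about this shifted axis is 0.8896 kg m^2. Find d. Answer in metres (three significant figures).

0.409

About the centre-of-mass axis, I_cm = (1/12)ML² = (1/12)(4.26)(0.706)² = 0.17694 kg m^2.
Parallel axis theorem: I = I_cm + Md², so Md² = 0.8896 − 0.17694 = 0.71266 kg m^2.
d = √(0.71266 / 4.26) = 0.40901 m.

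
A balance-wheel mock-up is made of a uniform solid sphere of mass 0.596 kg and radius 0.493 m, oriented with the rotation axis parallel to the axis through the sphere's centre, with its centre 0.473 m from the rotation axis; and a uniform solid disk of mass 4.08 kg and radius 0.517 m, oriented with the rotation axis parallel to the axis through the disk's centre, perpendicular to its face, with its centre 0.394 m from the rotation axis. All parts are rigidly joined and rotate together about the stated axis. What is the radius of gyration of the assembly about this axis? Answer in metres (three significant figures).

Solid sphere: I_cm = (2/5)MR² = (2/5)(0.596)(0.493)² = 0.057943 kg·m²; centre at d = 0.473 m, so I = I_cm + Md² gives I = 0.057943 + (0.596)(0.473)² = 0.19129 kg·m².
Solid disk: I_cm = (1/2)MR² = (1/2)(4.08)(0.517)² = 0.54527 kg·m²; centre at d = 0.394 m, so I = I_cm + Md² gives I = 0.54527 + (4.08)(0.394)² = 1.1786 kg·m².
Total I = 1.3699 kg·m²; total mass M = 4.676 kg.
k = √(I/M) = √(1.3699/4.676) = 0.54127 m.

0.541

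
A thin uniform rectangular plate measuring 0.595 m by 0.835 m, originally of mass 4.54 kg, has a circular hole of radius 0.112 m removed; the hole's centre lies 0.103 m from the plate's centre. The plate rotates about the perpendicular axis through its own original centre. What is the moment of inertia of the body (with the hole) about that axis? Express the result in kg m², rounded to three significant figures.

Unpierced body about its centre: I₀ = (1/12)M(a²+b²) = (1/12)(4.54)[(0.595)² + (0.835)²] = 0.39772 kg m².
The removed disk has mass m = M·πr²/(ab) = (4.54)·π(0.112)²/(0.595·0.835) = 0.36011 kg (same uniform areal density).
Its moment of inertia about the rotation axis (parallel-axis theorem): I_hole = (1/2)mr² + md² = (1/2)(0.36011)(0.112)² + (0.36011)(0.103)² = 0.0060791 kg m².
Treating the hole as negative mass, I = I₀ − I_hole = 0.39772 − 0.0060791 = 0.39164 kg m².

0.392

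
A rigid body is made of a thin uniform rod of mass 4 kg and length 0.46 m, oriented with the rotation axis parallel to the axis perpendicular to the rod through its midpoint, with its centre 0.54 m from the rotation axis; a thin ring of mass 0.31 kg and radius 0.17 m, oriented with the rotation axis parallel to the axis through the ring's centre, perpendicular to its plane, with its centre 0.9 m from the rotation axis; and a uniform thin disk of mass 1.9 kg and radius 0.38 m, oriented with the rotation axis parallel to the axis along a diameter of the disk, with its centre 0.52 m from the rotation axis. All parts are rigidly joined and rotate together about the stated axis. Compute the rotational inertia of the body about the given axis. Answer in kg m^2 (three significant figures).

Thin rod: I_cm = (1/12)ML² = (1/12)(4)(0.46)² = 0.070533 kg m^2; centre at d = 0.54 m, so I = I_cm + Md² gives I = 0.070533 + (4)(0.54)² = 1.2369 kg m^2.
Thin ring: I_cm = MR² = (0.31)(0.17)² = 0.008959 kg m^2; centre at d = 0.9 m, so I = I_cm + Md² gives I = 0.008959 + (0.31)(0.9)² = 0.26006 kg m^2.
Thin disk: I_cm = (1/4)MR² = (1/4)(1.9)(0.38)² = 0.06859 kg m^2; centre at d = 0.52 m, so I = I_cm + Md² gives I = 0.06859 + (1.9)(0.52)² = 0.58235 kg m^2.
Total I = 1.2369 + 0.26006 + 0.58235 = 2.0793 kg m^2.

2.08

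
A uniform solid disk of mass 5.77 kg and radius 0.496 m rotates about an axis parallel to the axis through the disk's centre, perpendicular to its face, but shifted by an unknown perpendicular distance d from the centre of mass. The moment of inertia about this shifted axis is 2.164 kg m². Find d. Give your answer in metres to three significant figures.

About the centre-of-mass axis, I_cm = (1/2)MR² = (1/2)(5.77)(0.496)² = 0.70976 kg m².
Parallel axis theorem: I = I_cm + Md², so Md² = 2.164 − 0.70976 = 1.4542 kg m².
d = √(1.4542 / 5.77) = 0.50203 m.

0.502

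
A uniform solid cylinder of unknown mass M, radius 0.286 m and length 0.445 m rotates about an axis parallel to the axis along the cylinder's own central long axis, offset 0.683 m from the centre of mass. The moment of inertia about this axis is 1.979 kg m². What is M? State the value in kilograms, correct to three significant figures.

I = I_cm + Md² = (1/2)MR² + Md² = M·[0.5·(0.286)² + (0.683)²] = M·0.50739.
So M = 1.979 / 0.50739 = 3.9004 kg.

3.90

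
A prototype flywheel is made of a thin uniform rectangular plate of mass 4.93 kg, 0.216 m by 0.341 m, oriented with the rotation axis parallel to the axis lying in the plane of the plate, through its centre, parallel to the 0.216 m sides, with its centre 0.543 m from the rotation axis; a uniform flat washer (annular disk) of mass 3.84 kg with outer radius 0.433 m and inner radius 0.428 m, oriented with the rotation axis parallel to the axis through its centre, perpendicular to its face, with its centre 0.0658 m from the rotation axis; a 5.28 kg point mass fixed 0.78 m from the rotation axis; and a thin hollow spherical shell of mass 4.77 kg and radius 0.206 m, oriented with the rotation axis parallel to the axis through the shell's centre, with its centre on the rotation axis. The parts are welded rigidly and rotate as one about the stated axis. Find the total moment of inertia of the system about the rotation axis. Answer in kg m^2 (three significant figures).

Rectangular plate: I_cm = (1/12)Mb² = (1/12)(4.93)(0.341)² = 0.047772 kg m^2; centre at d = 0.543 m, so the parallel axis theorem gives I = 0.047772 + (4.93)(0.543)² = 1.5014 kg m^2.
Annular disk: I_cm = (1/2)M(R²+r²) = (1/2)(3.84)[(0.433)² + (0.428)²] = 0.71169 kg m^2; centre at d = 0.0658 m, so the parallel axis theorem gives I = 0.71169 + (3.84)(0.0658)² = 0.72832 kg m^2.
Point mass: I_cm = 0; centre at d = 0.78 m, so the parallel axis theorem gives I = 0 + (5.28)(0.78)² = 3.2124 kg m^2.
Spherical shell: I_cm = (2/3)MR² = (2/3)(4.77)(0.206)² = 0.13495 kg m^2; axis through the centre, so I = 0.13495 kg m^2.
Total I = 1.5014 + 0.72832 + 3.2124 + 0.13495 = 5.577 kg m^2.

5.58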